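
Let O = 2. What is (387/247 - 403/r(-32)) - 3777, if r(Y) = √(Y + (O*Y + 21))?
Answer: -932532/247 + 403*I*√3/15 ≈ -3775.4 + 46.534*I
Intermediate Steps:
r(Y) = √(21 + 3*Y) (r(Y) = √(Y + (2*Y + 21)) = √(Y + (21 + 2*Y)) = √(21 + 3*Y))
(387/247 - 403/r(-32)) - 3777 = (387/247 - 403/√(21 + 3*(-32))) - 3777 = (387*(1/247) - 403/√(21 - 96)) - 3777 = (387/247 - 403*(-I*√3/15)) - 3777 = (387/247 - (-403)*I*√3/15) - 3777 = (387/247 + 403*I*√3/15) - 3777 = -932532/247 + 403*I*√3/15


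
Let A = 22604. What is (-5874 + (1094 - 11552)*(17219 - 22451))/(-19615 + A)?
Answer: 54710382/2989 ≈ 18304.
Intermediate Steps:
(-5874 + (1094 - 11552)*(17219 - 22451))/(-19615 + A) = (-5874 + (1094 - 11552)*(17219 - 22451))/(-19615 + 22604) = (-5874 - 10458*(-5232))/2989 = (-5874 + 54716256)*(1/2989) = 54710382*(1/2989) = 54710382/2989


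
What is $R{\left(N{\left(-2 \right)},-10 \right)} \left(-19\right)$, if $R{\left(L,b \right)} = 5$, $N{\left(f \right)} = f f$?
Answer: $-95$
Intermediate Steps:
$N{\left(f \right)} = f^{2}$
$R{\left(N{\left(-2 \right)},-10 \right)} \left(-19\right) = 5 \left(-19\right) = -95$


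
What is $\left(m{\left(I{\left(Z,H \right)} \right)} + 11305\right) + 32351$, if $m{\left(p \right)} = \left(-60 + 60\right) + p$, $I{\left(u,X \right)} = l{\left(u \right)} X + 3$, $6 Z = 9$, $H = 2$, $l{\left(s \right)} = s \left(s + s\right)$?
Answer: $43668$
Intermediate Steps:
$l{\left(s \right)} = 2 s^{2}$ ($l{\left(s \right)} = s 2 s = 2 s^{2}$)
$Z = \frac{3}{2}$ ($Z = \frac{1}{6} \cdot 9 = \frac{3}{2} \approx 1.5$)
$I{\left(u,X \right)} = 3 + 2 X u^{2}$ ($I{\left(u,X \right)} = 2 u^{2} X + 3 = 2 X u^{2} + 3 = 3 + 2 X u^{2}$)
$m{\left(p \right)} = p$ ($m{\left(p \right)} = 0 + p = p$)
$\left(m{\left(I{\left(Z,H \right)} \right)} + 11305\right) + 32351 = \left(\left(3 + 2 \cdot 2 \left(\frac{3}{2}\right)^{2}\right) + 11305\right) + 32351 = \left(\left(3 + 2 \cdot 2 \cdot \frac{9}{4}\right) + 11305\right) + 32351 = \left(\left(3 + 9\right) + 11305\right) + 32351 = \left(12 + 11305\right) + 32351 = 11317 + 32351 = 43668$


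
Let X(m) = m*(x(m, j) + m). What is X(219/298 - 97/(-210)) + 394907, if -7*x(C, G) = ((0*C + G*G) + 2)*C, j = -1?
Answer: 676620118795429/1713362175 ≈ 3.9491e+5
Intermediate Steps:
x(C, G) = -C*(2 + G²)/7 (x(C, G) = -((0*C + G*G) + 2)*C/7 = -((0 + G²) + 2)*C/7 = -(G² + 2)*C/7 = -(2 + G²)*C/7 = -C*(2 + G²)/7)
X(m) = 4*m²/7 (X(m) = m*(-m*(2 + (-1)²)/7 + m) = m*(-m*(2 + 1)/7 + m) = m*(-⅐*m*3 + m) = m*(-3*m/7 + m) = m*(4*m/7) = 4*m²/7)
X(219/298 - 97/(-210)) + 394907 = 4*(219/298 - 97/(-210))²/7 + 394907 = 4*(219*(1/298) - 97*(-1/210))²/7 + 394907 = 4*(219/298 + 97/210)²/7 + 394907 = 4*(18724/15645)²/7 + 394907 = (4/7)*(350588176/244766025) + 394907 = 1402352704/1713362175 + 394907 = 676620118795429/1713362175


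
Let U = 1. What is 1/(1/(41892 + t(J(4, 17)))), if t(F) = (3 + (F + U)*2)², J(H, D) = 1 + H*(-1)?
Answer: 41893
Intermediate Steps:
J(H, D) = 1 - H
t(F) = (5 + 2*F)² (t(F) = (3 + (F + 1)*2)² = (3 + (1 + F)*2)² = (3 + (2 + 2*F))² = (5 + 2*F)²)
1/(1/(41892 + t(J(4, 17)))) = 1/(1/(41892 + (5 + 2*(1 - 1*4))²)) = 1/(1/(41892 + (5 + 2*(1 - 4))²)) = 1/(1/(41892 + (5 + 2*(-3))²)) = 1/(1/(41892 + (5 - 6)²)) = 1/(1/(41892 + (-1)²)) = 1/(1/(41892 + 1)) = 1/(1/41893) = 41893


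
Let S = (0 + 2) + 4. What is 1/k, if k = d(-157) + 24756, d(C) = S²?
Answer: 1/24792 ≈ 4.0336e-5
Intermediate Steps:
S = 6 (S = 2 + 4 = 6)
d(C) = 36 (d(C) = 6² = 36)
k = 24792 (k = 36 + 24756 = 24792)
1/k = 1/24792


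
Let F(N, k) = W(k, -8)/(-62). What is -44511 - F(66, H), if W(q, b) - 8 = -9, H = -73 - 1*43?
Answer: -2759683/62 ≈ -44511.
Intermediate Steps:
H = -116 (H = -73 - 43 = -116)
W(q, b) = -1 (W(q, b) = 8 - 9 = -1)
F(N, k) = 1/62 (F(N, k) = -1/(-62) = -1*(-1/62) = 1/62)
-44511 - F(66, H) = -44511 - 1*1/62 = -44511 - 1/62 = -2759683/62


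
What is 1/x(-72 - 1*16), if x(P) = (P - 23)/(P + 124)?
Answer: -12/37 ≈ -0.32432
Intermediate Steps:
x(P) = (-23 + P)/(124 + P)
1/x(-72 - 1*16) = 1/((-23 + (-72 - 1*16))/(124 + (-72 - 1*16))) = 1/((-23 + (-72 - 16))/(124 + (-72 - 16))) = 1/((-23 - 88)/(124 - 88)) = 1/(-111/36) = 1/((1/36)*(-111)) = 1/(-37/12) = -12/37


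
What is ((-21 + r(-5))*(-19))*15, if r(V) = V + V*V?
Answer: 285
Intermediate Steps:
r(V) = V + V²
((-21 + r(-5))*(-19))*15 = ((-21 - 5*(1 - 5))*(-19))*15 = ((-21 - 5*(-4))*(-19))*15 = ((-21 + 20)*(-19))*15 = -1*(-19)*15 = 19*15 = 285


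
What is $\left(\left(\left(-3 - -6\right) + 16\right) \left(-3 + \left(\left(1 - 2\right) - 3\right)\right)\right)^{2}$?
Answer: $17689$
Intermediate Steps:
$\left(\left(\left(-3 - -6\right) + 16\right) \left(-3 + \left(\left(1 - 2\right) - 3\right)\right)\right)^{2} = \left(\left(\left(-3 + 6\right) + 16\right) \left(-3 - 4\right)\right)^{2} = \left(\left(3 + 16\right) \left(-3 - 4\right)\right)^{2} = \left(19 \left(-7\right)\right)^{2} = \left(-133\right)^{2} = 17689$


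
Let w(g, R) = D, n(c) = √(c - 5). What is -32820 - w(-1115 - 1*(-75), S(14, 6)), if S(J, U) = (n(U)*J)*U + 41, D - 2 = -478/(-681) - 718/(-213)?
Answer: -1587173446/48351 ≈ -32826.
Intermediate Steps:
D = 293626/48351 (D = 2 + (-478/(-681) - 718/(-213)) = 2 + (-478*(-1/681) - 718*(-1/213)) = 2 + (478/681 + 718/213) = 2 + 196924/48351 = 293626/48351 ≈ 6.0728)
n(c) = √(-5 + c)
S(J, U) = 41 + J*U*√(-5 + U) (S(J, U) = (√(-5 + U)*J)*U + 41 = (J*√(-5 + U))*U + 41 = J*U*√(-5 + U) + 41 = 41 + J*U*√(-5 + U))
w(g, R) = 293626/48351
-32820 - w(-1115 - 1*(-75), S(14, 6)) = -32820 - 1*293626/48351 = -32820 - 293626/48351 = -1587173446/48351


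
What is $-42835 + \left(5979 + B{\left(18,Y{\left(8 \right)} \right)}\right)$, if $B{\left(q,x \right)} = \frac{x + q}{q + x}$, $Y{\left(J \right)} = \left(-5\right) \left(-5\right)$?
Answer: $-36855$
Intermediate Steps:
$Y{\left(J \right)} = 25$
$B{\left(q,x \right)} = 1$ ($B{\left(q,x \right)} = \frac{q + x}{q + x} = 1$)
$-42835 + \left(5979 + B{\left(18,Y{\left(8 \right)} \right)}\right) = -42835 + \left(5979 + 1\right) = -42835 + 5980 = -36855$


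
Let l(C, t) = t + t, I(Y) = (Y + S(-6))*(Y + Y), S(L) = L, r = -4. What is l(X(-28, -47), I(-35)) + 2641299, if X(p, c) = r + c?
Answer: 2647039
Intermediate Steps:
X(p, c) = -4 + c
I(Y) = 2*Y*(-6 + Y) (I(Y) = (Y - 6)*(Y + Y) = (-6 + Y)*(2*Y) = 2*Y*(-6 + Y))
l(C, t) = 2*t
l(X(-28, -47), I(-35)) + 2641299 = 2*(2*(-35)*(-6 - 35)) + 2641299 = 2*(2*(-35)*(-41)) + 2641299 = 2*2870 + 2641299 = 5740 + 2641299 = 2647039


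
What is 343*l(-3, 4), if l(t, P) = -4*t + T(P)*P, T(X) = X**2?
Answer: 26068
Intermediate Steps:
l(t, P) = P**3 - 4*t (l(t, P) = -4*t + P**2*P = -4*t + P**3 = P**3 - 4*t)
343*l(-3, 4) = 343*(4**3 - 4*(-3)) = 343*(64 + 12) = 343*76 = 26068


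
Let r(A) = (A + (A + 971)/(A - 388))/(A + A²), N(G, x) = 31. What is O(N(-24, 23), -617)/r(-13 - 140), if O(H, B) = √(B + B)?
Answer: -12581496*I*√1234/83591 ≈ -5287.3*I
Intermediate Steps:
O(H, B) = √2*√B (O(H, B) = √(2*B) = √2*√B)
r(A) = (A + (971 + A)/(-388 + A))/(A + A²)
O(N(-24, 23), -617)/r(-13 - 140) = (√2*√(-617))/(((-971 - (-13 - 140)² + 387*(-13 - 140))/((-13 - 140)*(388 - (-13 - 140)² + 387*(-13 - 140))))) = (√2*(I*√617))/(((-971 - 1*(-153)² + 387*(-153))/((-153)*(388 - 1*(-153)² + 387*(-153))))) = (I*√1234)/((-(-971 - 1*23409 - 59211)/(153*(388 - 1*23409 - 59211)))) = (I*√1234)/((-(-971 - 23409 - 59211)/(153*(388 - 23409 - 59211)))) = (I*√1234)/((-1/153*(-83591)/(-82232))) = (I*√1234)/((-1/153*(-1/82232)*(-83591))) = (I*√1234)/(-83591/12581496) = (I*√1234)*(-12581496/83591) = -12581496*I*√1234/83591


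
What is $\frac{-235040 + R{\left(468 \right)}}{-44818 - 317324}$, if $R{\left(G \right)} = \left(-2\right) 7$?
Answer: $\frac{117527}{181071} \approx 0.64907$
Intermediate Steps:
$R{\left(G \right)} = -14$
$\frac{-235040 + R{\left(468 \right)}}{-44818 - 317324} = \frac{-235040 - 14}{-44818 - 317324} = - \frac{235054}{-362142} = \left(-235054\right) \left(- \frac{1}{362142}\right) = \frac{117527}{181071}$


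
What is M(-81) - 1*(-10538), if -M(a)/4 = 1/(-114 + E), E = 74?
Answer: 105381/10 ≈ 10538.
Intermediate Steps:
M(a) = ⅒ (M(a) = -4/(-114 + 74) = -4/(-40) = -4*(-1/40) = ⅒)
M(-81) - 1*(-10538) = ⅒ - 1*(-10538) = ⅒ + 10538 = 105381/10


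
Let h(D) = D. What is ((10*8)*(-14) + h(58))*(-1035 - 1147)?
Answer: 2317284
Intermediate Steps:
((10*8)*(-14) + h(58))*(-1035 - 1147) = ((10*8)*(-14) + 58)*(-1035 - 1147) = (80*(-14) + 58)*(-2182) = (-1120 + 58)*(-2182) = -1062*(-2182) = 2317284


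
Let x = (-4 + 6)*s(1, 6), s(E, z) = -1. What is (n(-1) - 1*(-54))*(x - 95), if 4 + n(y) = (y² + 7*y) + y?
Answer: -4171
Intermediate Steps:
n(y) = -4 + y² + 8*y (n(y) = -4 + ((y² + 7*y) + y) = -4 + (y² + 8*y) = -4 + y² + 8*y)
x = -2 (x = (-4 + 6)*(-1) = 2*(-1) = -2)
(n(-1) - 1*(-54))*(x - 95) = ((-4 + (-1)² + 8*(-1)) - 1*(-54))*(-2 - 95) = ((-4 + 1 - 8) + 54)*(-97) = (-11 + 54)*(-97) = 43*(-97) = -4171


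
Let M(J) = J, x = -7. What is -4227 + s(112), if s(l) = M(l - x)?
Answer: -4108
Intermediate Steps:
s(l) = 7 + l (s(l) = l - 1*(-7) = l + 7 = 7 + l)
-4227 + s(112) = -4227 + (7 + 112) = -4227 + 119 = -4108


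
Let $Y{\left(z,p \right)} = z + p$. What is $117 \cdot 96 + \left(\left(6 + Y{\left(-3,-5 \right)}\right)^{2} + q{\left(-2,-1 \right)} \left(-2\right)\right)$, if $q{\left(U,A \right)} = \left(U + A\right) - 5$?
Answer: $11252$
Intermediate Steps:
$Y{\left(z,p \right)} = p + z$
$q{\left(U,A \right)} = -5 + A + U$ ($q{\left(U,A \right)} = \left(A + U\right) - 5 = -5 + A + U$)
$117 \cdot 96 + \left(\left(6 + Y{\left(-3,-5 \right)}\right)^{2} + q{\left(-2,-1 \right)} \left(-2\right)\right) = 117 \cdot 96 + \left(\left(6 - 8\right)^{2} + \left(-5 - 1 - 2\right) \left(-2\right)\right) = 11232 + \left(\left(6 - 8\right)^{2} - -16\right) = 11232 + \left(\left(-2\right)^{2} + 16\right) = 11232 + \left(4 + 16\right) = 11232 + 20 = 11252$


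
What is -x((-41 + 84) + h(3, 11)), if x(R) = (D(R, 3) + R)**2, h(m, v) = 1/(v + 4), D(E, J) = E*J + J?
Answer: -6911641/225 ≈ -30718.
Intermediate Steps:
D(E, J) = J + E*J
h(m, v) = 1/(4 + v)
x(R) = (3 + 4*R)**2 (x(R) = (3*(1 + R) + R)**2 = ((3 + 3*R) + R)**2 = (3 + 4*R)**2)
-x((-41 + 84) + h(3, 11)) = -(3 + 4*((-41 + 84) + 1/(4 + 11)))**2 = -(3 + 4*(43 + 1/15))**2 = -(3 + 4*(646/15))**2 = -(3 + 2584/15)**2 = -(2629/15)**2 = -1*6911641/225 = -6911641/225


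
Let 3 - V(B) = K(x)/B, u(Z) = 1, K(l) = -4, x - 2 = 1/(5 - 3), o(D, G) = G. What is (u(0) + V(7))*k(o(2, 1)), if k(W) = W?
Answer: 32/7 ≈ 4.5714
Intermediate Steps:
x = 5/2 (x = 2 + 1/(5 - 3) = 2 + 1/2 = 2 + ½ = 5/2 ≈ 2.5000)
V(B) = 3 + 4/B (V(B) = 3 - (-4)/B = 3 + 4/B)
(u(0) + V(7))*k(o(2, 1)) = (1 + (3 + 4/7))*1 = (1 + 25/7)*1 = (32/7)*1 = 32/7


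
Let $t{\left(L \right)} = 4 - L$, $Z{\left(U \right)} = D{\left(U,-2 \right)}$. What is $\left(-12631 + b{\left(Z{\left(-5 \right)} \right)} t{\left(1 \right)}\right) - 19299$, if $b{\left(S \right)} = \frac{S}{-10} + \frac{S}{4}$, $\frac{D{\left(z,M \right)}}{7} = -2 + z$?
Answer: $- \frac{639041}{20} \approx -31952.0$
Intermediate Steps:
$D{\left(z,M \right)} = -14 + 7 z$ ($D{\left(z,M \right)} = 7 \left(-2 + z\right) = -14 + 7 z$)
$Z{\left(U \right)} = -14 + 7 U$
$b{\left(S \right)} = \frac{3 S}{20}$ ($b{\left(S \right)} = S \left(- \frac{1}{10}\right) + S \frac{1}{4} = - \frac{S}{10} + \frac{S}{4} = \frac{3 S}{20}$)
$\left(-12631 + b{\left(Z{\left(-5 \right)} \right)} t{\left(1 \right)}\right) - 19299 = \left(-12631 + \frac{3 \left(-14 + 7 \left(-5\right)\right)}{20} \left(4 - 1\right)\right) - 19299 = \left(-12631 + \frac{3 \left(-14 - 35\right)}{20} \left(4 - 1\right)\right) - 19299 = \left(-12631 + \frac{3}{20} \left(-49\right) 3\right) - 19299 = \left(-12631 - \frac{441}{20}\right) - 19299 = - \frac{253061}{20} - 19299 = - \frac{639041}{20}$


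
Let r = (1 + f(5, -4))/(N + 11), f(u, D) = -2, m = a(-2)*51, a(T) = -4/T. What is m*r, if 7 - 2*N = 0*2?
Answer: -204/29 ≈ -7.0345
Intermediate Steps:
m = 102 (m = -4/(-2)*51 = -4*(-½)*51 = 2*51 = 102)
N = 7/2 (N = 7/2 - 0*2 = 7/2 - ½*0 = 7/2 + 0 = 7/2 ≈ 3.5000)
r = -2/29 (r = (1 - 2)/(7/2 + 11) = -1/29/2 = -1*2/29 = -2/29 ≈ -0.068966)
m*r = 102*(-2/29) = -204/29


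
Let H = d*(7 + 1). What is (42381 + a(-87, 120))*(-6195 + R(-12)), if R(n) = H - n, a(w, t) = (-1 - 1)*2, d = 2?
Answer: -261338959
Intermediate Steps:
H = 16 (H = 2*(7 + 1) = 2*8 = 16)
a(w, t) = -4 (a(w, t) = -2*2 = -4)
R(n) = 16 - n
(42381 + a(-87, 120))*(-6195 + R(-12)) = (42381 - 4)*(-6195 + (16 - 1*(-12))) = 42377*(-6195 + (16 + 12)) = 42377*(-6195 + 28) = 42377*(-6167) = -261338959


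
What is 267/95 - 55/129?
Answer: 29218/12255 ≈ 2.3842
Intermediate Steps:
267/95 - 55/129 = 29218/12255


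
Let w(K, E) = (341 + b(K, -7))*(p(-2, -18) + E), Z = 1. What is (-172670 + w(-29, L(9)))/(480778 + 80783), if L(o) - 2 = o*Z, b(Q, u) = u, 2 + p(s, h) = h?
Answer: -175676/561561 ≈ -0.31284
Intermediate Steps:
p(s, h) = -2 + h
L(o) = 2 + o (L(o) = 2 + o*1 = 2 + o)
w(K, E) = -6680 + 334*E (w(K, E) = (341 - 7)*((-2 - 18) + E) = 334*(-20 + E) = -6680 + 334*E)
(-172670 + w(-29, L(9)))/(480778 + 80783) = (-172670 + (-6680 + 334*(2 + 9)))/(480778 + 80783) = (-172670 + (-6680 + 334*11))/561561 = (-172670 + (-6680 + 3674))*(1/561561) = (-172670 - 3006)*(1/561561) = -175676*1/561561 = -175676/561561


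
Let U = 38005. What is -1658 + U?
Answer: 36347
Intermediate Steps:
-1658 + U = -1658 + 38005 = 36347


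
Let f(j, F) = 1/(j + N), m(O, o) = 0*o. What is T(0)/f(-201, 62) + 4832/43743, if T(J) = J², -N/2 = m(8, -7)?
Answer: 4832/43743 ≈ 0.11046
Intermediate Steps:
m(O, o) = 0
N = 0 (N = -2*0 = 0)
f(j, F) = 1/j (f(j, F) = 1/(j + 0) = 1/j)
T(0)/f(-201, 62) + 4832/43743 = 0²/(1/(-201)) + 4832/43743 = 0/(-1/201) + 4832*(1/43743) = 0*(-201) + 4832/43743 = 0 + 4832/43743 = 4832/43743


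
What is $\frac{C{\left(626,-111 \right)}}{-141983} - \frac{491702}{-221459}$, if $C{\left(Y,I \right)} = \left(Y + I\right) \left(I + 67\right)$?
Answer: $\frac{74831586006}{31443413197} \approx 2.3799$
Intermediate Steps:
$C{\left(Y,I \right)} = \left(67 + I\right) \left(I + Y\right)$ ($C{\left(Y,I \right)} = \left(I + Y\right) \left(67 + I\right) = \left(67 + I\right) \left(I + Y\right)$)
$\frac{C{\left(626,-111 \right)}}{-141983} - \frac{491702}{-221459} = \frac{\left(-111\right)^{2} + 67 \left(-111\right) + 67 \cdot 626 - 69486}{-141983} - \frac{491702}{-221459} = \left(12321 - 7437 + 41942 - 69486\right) \left(- \frac{1}{141983}\right) - - \frac{491702}{221459} = \left(-22660\right) \left(- \frac{1}{141983}\right) + \frac{491702}{221459} = \frac{22660}{141983} + \frac{491702}{221459} = \frac{74831586006}{31443413197}$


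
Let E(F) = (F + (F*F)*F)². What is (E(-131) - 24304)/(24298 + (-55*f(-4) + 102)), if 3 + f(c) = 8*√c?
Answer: 4966553799796548/24168545 + 177918475221696*I/24168545 ≈ 2.055e+8 + 7.3616e+6*I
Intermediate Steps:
f(c) = -3 + 8*√c
E(F) = (F + F³)² (E(F) = (F + F²*F)² = (F + F³)²)
(E(-131) - 24304)/(24298 + (-55*f(-4) + 102)) = ((-131)²*(1 + (-131)²)² - 24304)/(24298 + (-55*(-3 + 8*√(-4)) + 102)) = (17161*(1 + 17161)² - 24304)/(24298 + (-55*(-3 + 8*(2*I)) + 102)) = (17161*17162² - 24304)/(24298 + (-55*(-3 + 16*I) + 102)) = (17161*294534244 - 24304)/(24298 + ((165 - 880*I) + 102)) = (5054502161284 - 24304)/(24298 + (267 - 880*I)) = 5054502136980/(24565 - 880*I) = 5054502136980*((24565 + 880*I)/604213625) = 1010900427396*(24565 + 880*I)/120842725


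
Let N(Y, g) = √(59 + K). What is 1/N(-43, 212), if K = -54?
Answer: √5/5 ≈ 0.44721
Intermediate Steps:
N(Y, g) = √5 (N(Y, g) = √(59 - 54) = √5)
1/N(-43, 212) = 1/(√5) = √5/5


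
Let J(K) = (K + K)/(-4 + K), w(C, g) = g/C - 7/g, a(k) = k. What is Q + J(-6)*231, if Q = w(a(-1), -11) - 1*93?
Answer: 10771/55 ≈ 195.84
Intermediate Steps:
w(C, g) = -7/g + g/C
J(K) = 2*K/(-4 + K) (J(K) = (2*K)/(-4 + K) = 2*K/(-4 + K))
Q = -895/11 (Q = (-7/(-11) - 11/(-1)) - 1*93 = (-7*(-1/11) - 11*(-1)) - 93 = (7/11 + 11) - 93 = 128/11 - 93 = -895/11 ≈ -81.364)
Q + J(-6)*231 = -895/11 + (2*(-6)/(-4 - 6))*231 = -895/11 + (2*(-6)/(-10))*231 = -895/11 + (2*(-6)*(-⅒))*231 = -895/11 + (6/5)*231 = -895/11 + 1386/5 = 10771/55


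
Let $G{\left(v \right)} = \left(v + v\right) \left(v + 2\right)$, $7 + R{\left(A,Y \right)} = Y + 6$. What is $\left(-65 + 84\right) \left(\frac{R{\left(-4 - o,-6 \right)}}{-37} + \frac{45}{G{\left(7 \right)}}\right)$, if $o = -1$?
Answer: $\frac{5377}{518} \approx 10.38$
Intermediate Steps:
$R{\left(A,Y \right)} = -1 + Y$ ($R{\left(A,Y \right)} = -7 + \left(Y + 6\right) = -7 + \left(6 + Y\right) = -1 + Y$)
$G{\left(v \right)} = 2 v \left(2 + v\right)$
$\left(-65 + 84\right) \left(\frac{R{\left(-4 - o,-6 \right)}}{-37} + \frac{45}{G{\left(7 \right)}}\right) = \left(-65 + 84\right) \left(\frac{-1 - 6}{-37} + \frac{45}{2 \cdot 7 \left(2 + 7\right)}\right) = 19 \left(\left(-7\right) \left(- \frac{1}{37}\right) + \frac{45}{2 \cdot 7 \cdot 9}\right) = 19 \left(\frac{7}{37} + \frac{45}{126}\right) = 19 \left(\frac{7}{37} + 45 \cdot \frac{1}{126}\right) = 19 \left(\frac{7}{37} + \frac{5}{14}\right) = 19 \cdot \frac{283}{518} = \frac{5377}{518}$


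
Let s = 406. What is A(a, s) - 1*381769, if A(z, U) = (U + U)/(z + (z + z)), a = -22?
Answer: -12598783/33 ≈ -3.8178e+5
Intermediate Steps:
A(z, U) = 2*U/(3*z) (A(z, U) = (2*U)/(z + 2*z) = (2*U)/((3*z)) = (2*U)*(1/(3*z)) = 2*U/(3*z))
A(a, s) - 1*381769 = (⅔)*406/(-22) - 1*381769 = (⅔)*406*(-1/22) - 381769 = -406/33 - 381769 = -12598783/33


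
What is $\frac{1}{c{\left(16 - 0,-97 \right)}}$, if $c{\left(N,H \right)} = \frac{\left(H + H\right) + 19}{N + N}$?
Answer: $- \frac{32}{175} \approx -0.18286$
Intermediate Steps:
$c{\left(N,H \right)} = \frac{19 + 2 H}{2 N}$ ($c{\left(N,H \right)} = \frac{2 H + 19}{2 N} = \left(19 + 2 H\right) \frac{1}{2 N} = \frac{19 + 2 H}{2 N}$)
$\frac{1}{c{\left(16 - 0,-97 \right)}} = \frac{1}{\frac{1}{16 - 0} \left(\frac{19}{2} - 97\right)} = \frac{1}{\frac{1}{16 + 0} \left(- \frac{175}{2}\right)} = \frac{1}{\frac{1}{16} \left(- \frac{175}{2}\right)} = \frac{1}{- \frac{175}{32}} = - \frac{32}{175}$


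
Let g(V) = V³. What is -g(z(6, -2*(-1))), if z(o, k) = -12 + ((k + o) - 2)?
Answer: 216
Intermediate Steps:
z(o, k) = -14 + k + o (z(o, k) = -12 + (-2 + k + o) = -14 + k + o)
-g(z(6, -2*(-1))) = -(-14 - 2*(-1) + 6)³ = -(-14 + 2 + 6)³ = -1*(-6)³ = -1*(-216) = 216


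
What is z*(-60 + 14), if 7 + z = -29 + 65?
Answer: -1334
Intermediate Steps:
z = 29 (z = -7 + (-29 + 65) = -7 + 36 = 29)
z*(-60 + 14) = 29*(-60 + 14) = 29*(-46) = -1334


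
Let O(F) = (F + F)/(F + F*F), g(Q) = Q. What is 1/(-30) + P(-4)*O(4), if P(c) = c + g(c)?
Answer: -97/30 ≈ -3.2333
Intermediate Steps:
O(F) = 2*F/(F + F²) (O(F) = (2*F)/(F + F²) = 2*F/(F + F²))
P(c) = 2*c (P(c) = c + c = 2*c)
1/(-30) + P(-4)*O(4) = 1/(-30) + (2*(-4))*(2/(1 + 4)) = -1/30 - 16/5 = -97/30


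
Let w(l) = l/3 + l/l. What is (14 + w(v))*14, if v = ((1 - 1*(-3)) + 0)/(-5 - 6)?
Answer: 6874/33 ≈ 208.30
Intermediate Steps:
v = -4/11 (v = ((1 + 3) + 0)/(-11) = (4 + 0)*(-1/11) = 4*(-1/11) = -4/11 ≈ -0.36364)
w(l) = 1 + l/3 (w(l) = l*(1/3) + 1 = l/3 + 1 = 1 + l/3)
(14 + w(v))*14 = (14 + (1 + (1/3)*(-4/11)))*14 = (14 + (1 - 4/33))*14 = (14 + 29/33)*14 = (491/33)*14 = 6874/33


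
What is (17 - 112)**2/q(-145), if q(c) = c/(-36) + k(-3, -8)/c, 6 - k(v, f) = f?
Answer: 47110500/20521 ≈ 2295.7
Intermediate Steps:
k(v, f) = 6 - f
q(c) = 14/c - c/36 (q(c) = c/(-36) + (6 - 1*(-8))/c = c*(-1/36) + (6 + 8)/c = -c/36 + 14/c = 14/c - c/36)
(17 - 112)**2/q(-145) = (17 - 112)**2/(14/(-145) - 1/36*(-145)) = (-95)**2/(14*(-1/145) + 145/36) = 9025/(-14/145 + 145/36) = 9025/(20521/5220) = 9025*(5220/20521) = 47110500/20521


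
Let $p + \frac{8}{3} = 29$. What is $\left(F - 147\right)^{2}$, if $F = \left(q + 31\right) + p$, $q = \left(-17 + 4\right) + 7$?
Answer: $\frac{82369}{9} \approx 9152.1$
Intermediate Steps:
$p = \frac{79}{3}$ ($p = - \frac{8}{3} + 29 = \frac{79}{3} \approx 26.333$)
$q = -6$ ($q = -13 + 7 = -6$)
$F = \frac{154}{3}$ ($F = \left(-6 + 31\right) + \frac{79}{3} = 25 + \frac{79}{3} = \frac{154}{3} \approx 51.333$)
$\left(F - 147\right)^{2} = \left(\frac{154}{3} - 147\right)^{2} = \left(- \frac{287}{3}\right)^{2} = \frac{82369}{9}$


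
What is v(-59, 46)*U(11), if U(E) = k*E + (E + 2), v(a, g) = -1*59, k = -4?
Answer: 1829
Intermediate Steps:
v(a, g) = -59
U(E) = 2 - 3*E (U(E) = -4*E + (E + 2) = -4*E + (2 + E) = 2 - 3*E)
v(-59, 46)*U(11) = -59*(2 - 3*11) = -59*(2 - 33) = -59*(-31) = 1829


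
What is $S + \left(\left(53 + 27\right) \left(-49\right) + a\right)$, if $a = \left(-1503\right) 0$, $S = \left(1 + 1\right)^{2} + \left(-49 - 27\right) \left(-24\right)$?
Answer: $-2092$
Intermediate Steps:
$S = 1828$ ($S = 2^{2} - -1824 = 4 + 1824 = 1828$)
$a = 0$
$S + \left(\left(53 + 27\right) \left(-49\right) + a\right) = 1828 + \left(\left(53 + 27\right) \left(-49\right) + 0\right) = 1828 + \left(80 \left(-49\right) + 0\right) = 1828 + \left(-3920 + 0\right) = 1828 - 3920 = -2092$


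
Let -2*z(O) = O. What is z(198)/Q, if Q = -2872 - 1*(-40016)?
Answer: -99/37144 ≈ -0.0026653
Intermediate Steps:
z(O) = -O/2
Q = 37144 (Q = -2872 + 40016 = 37144)
z(198)/Q = -1/2*198/37144 = -99*1/37144 = -99/37144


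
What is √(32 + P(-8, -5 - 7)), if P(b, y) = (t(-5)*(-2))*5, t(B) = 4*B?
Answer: 2*√58 ≈ 15.232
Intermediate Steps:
P(b, y) = 200 (P(b, y) = ((4*(-5))*(-2))*5 = -20*(-2)*5 = 40*5 = 200)
√(32 + P(-8, -5 - 7)) = √(32 + 200) = √232 = 2*√58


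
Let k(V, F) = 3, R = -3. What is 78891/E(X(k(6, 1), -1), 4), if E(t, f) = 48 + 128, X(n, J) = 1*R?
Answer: 78891/176 ≈ 448.24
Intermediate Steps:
X(n, J) = -3 (X(n, J) = 1*(-3) = -3)
E(t, f) = 176
78891/E(X(k(6, 1), -1), 4) = 78891/176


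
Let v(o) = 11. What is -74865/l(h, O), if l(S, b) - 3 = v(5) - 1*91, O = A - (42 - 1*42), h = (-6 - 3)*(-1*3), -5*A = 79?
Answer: 10695/11 ≈ 972.27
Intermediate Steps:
A = -79/5 (A = -⅕*79 = -79/5 ≈ -15.800)
h = 27 (h = -9*(-3) = 27)
O = -79/5 (O = -79/5 - (42 - 1*42) = -79/5 - (42 - 42) = -79/5 - 1*0 = -79/5 + 0 = -79/5 ≈ -15.800)
l(S, b) = -77 (l(S, b) = 3 + (11 - 1*91) = 3 + (11 - 91) = 3 - 80 = -77)
-74865/l(h, O) = -74865/(-77) = -74865*(-1/77) = 10695/11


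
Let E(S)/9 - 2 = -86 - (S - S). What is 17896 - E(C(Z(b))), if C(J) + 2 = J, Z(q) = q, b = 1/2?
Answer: 18652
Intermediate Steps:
b = 1/2 ≈ 0.50000
C(J) = -2 + J
E(S) = -756 (E(S) = 18 + 9*(-86 - (S - S)) = 18 + 9*(-86 - 1*0) = 18 + 9*(-86 + 0) = 18 + 9*(-86) = 18 - 774 = -756)
17896 - E(C(Z(b))) = 17896 - 1*(-756) = 17896 + 756 = 18652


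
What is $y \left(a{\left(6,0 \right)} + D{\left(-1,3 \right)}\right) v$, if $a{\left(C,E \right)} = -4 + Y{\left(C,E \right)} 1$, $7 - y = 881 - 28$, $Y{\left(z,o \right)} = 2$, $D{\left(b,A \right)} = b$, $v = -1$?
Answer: $-2538$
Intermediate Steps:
$y = -846$ ($y = 7 - \left(881 - 28\right) = 7 - 853 = -846$)
$a{\left(C,E \right)} = -2$ ($a{\left(C,E \right)} = -4 + 2 \cdot 1 = -4 + 2 = -2$)
$y \left(a{\left(6,0 \right)} + D{\left(-1,3 \right)}\right) v = - 846 \left(-2 - 1\right) \left(-1\right) = - 846 \left(\left(-3\right) \left(-1\right)\right) = \left(-846\right) 3 = -2538$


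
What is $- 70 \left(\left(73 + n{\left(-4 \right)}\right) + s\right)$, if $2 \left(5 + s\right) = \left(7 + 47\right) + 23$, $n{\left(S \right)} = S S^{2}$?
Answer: $-2975$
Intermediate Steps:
$n{\left(S \right)} = S^{3}$
$s = \frac{67}{2}$ ($s = -5 + \frac{\left(7 + 47\right) + 23}{2} = -5 + \frac{54 + 23}{2} = -5 + \frac{1}{2} \cdot 77 = -5 + \frac{77}{2} = \frac{67}{2} \approx 33.5$)
$- 70 \left(\left(73 + n{\left(-4 \right)}\right) + s\right) = - 70 \left(\left(73 + \left(-4\right)^{3}\right) + \frac{67}{2}\right) = - 70 \left(\left(73 - 64\right) + \frac{67}{2}\right) = - 70 \left(9 + \frac{67}{2}\right) = \left(-70\right) \frac{85}{2} = -2975$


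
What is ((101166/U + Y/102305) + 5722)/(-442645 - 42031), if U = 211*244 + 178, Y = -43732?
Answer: -1163479533541/98524954243660 ≈ -0.011809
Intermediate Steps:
U = 51662 (U = 51484 + 178 = 51662)
((101166/U + Y/102305) + 5722)/(-442645 - 42031) = ((101166/51662 - 43732/102305) + 5722)/(-442645 - 42031) = ((101166*(1/51662) - 43732*1/102305) + 5722)/(-484676) = ((3891/1987 - 43732/102305) + 5722)*(-1/484676) = (311173271/203280035 + 5722)*(-1/484676) = (1163479533541/203280035)*(-1/484676) = -1163479533541/98524954243660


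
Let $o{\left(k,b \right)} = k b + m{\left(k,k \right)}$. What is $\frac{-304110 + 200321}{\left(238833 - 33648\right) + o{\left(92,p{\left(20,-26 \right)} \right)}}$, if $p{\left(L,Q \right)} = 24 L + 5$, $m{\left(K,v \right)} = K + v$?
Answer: $- \frac{103789}{249989} \approx -0.41517$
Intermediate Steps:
$p{\left(L,Q \right)} = 5 + 24 L$
$o{\left(k,b \right)} = 2 k + b k$ ($o{\left(k,b \right)} = k b + \left(k + k\right) = b k + 2 k = 2 k + b k$)
$\frac{-304110 + 200321}{\left(238833 - 33648\right) + o{\left(92,p{\left(20,-26 \right)} \right)}} = \frac{-304110 + 200321}{\left(238833 - 33648\right) + 92 \left(2 + \left(5 + 24 \cdot 20\right)\right)} = - \frac{103789}{\left(238833 - 33648\right) + 92 \left(2 + \left(5 + 480\right)\right)} = - \frac{103789}{205185 + 92 \left(2 + 485\right)} = - \frac{103789}{205185 + 92 \cdot 487} = - \frac{103789}{205185 + 44804} = - \frac{103789}{249989}$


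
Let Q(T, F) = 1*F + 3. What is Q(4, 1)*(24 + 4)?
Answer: 112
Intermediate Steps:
Q(T, F) = 3 + F (Q(T, F) = F + 3 = 3 + F)
Q(4, 1)*(24 + 4) = (3 + 1)*(24 + 4) = 4*28 = 112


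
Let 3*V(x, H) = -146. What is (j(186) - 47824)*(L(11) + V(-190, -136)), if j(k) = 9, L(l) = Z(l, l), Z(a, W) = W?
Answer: 5403095/3 ≈ 1.8010e+6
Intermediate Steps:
V(x, H) = -146/3 (V(x, H) = (1/3)*(-146) = -146/3)
L(l) = l
(j(186) - 47824)*(L(11) + V(-190, -136)) = (9 - 47824)*(11 - 146/3) = -47815*(-113/3) = 5403095/3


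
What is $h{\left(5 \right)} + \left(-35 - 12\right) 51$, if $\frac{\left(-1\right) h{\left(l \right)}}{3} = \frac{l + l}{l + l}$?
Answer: $-2400$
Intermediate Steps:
$h{\left(l \right)} = -3$ ($h{\left(l \right)} = - 3 \frac{l + l}{l + l} = - 3 \frac{2 l}{2 l} = - 3 \cdot 2 l \frac{1}{2 l} = \left(-3\right) 1 = -3$)
$h{\left(5 \right)} + \left(-35 - 12\right) 51 = -3 + \left(-35 - 12\right) 51 = -3 - 2397 = -2400$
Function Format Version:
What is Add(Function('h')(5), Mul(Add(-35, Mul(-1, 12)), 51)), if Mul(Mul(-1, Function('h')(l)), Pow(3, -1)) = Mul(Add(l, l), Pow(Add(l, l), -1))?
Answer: -2400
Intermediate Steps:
Function('h')(l) = -3 (Function('h')(l) = Mul(-3, Mul(Add(l, l), Pow(Add(l, l), -1))) = Mul(-3, Mul(Mul(2, l), Pow(Mul(2, l), -1))) = Mul(-3, Mul(Mul(2, l), Mul(Rational(1, 2), Pow(l, -1)))) = Mul(-3, 1) = -3)
Add(Function('h')(5), Mul(Add(-35, Mul(-1, 12)), 51)) = Add(-3, Mul(Add(-35, Mul(-1, 12)), 51)) = Add(-3, Mul(Add(-35, -12), 51)) = Add(-3, Mul(-47, 51)) = Add(-3, -2397) = -2400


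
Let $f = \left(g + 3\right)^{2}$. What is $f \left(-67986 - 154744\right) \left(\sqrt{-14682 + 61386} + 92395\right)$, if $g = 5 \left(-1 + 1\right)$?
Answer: $-185212245150 - 8018280 \sqrt{2919} \approx -1.8565 \cdot 10^{11}$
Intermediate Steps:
$g = 0$ ($g = 5 \cdot 0 = 0$)
$f = 9$ ($f = \left(0 + 3\right)^{2} = 3^{2} = 9$)
$f \left(-67986 - 154744\right) \left(\sqrt{-14682 + 61386} + 92395\right) = 9 \left(-67986 - 154744\right) \left(\sqrt{-14682 + 61386} + 92395\right) = 9 \left(- 222730 \left(\sqrt{46704} + 92395\right)\right) = 9 \left(- 222730 \left(4 \sqrt{2919} + 92395\right)\right) = 9 \left(- 222730 \left(92395 + 4 \sqrt{2919}\right)\right) = 9 \left(-20579138350 - 890920 \sqrt{2919}\right) = -185212245150 - 8018280 \sqrt{2919}$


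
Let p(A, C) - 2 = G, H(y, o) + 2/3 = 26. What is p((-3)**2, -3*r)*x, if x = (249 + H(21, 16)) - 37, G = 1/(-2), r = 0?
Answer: 356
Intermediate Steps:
H(y, o) = 76/3 (H(y, o) = -2/3 + 26 = 76/3)
G = -1/2 ≈ -0.50000
p(A, C) = 3/2 (p(A, C) = 2 - 1/2 = 3/2)
x = 712/3 (x = (249 + 76/3) - 37 = 823/3 - 37 = 712/3 ≈ 237.33)
p((-3)**2, -3*r)*x = (3/2)*(712/3) = 356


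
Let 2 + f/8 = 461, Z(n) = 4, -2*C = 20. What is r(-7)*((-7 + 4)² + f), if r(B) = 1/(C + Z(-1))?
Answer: -1227/2 ≈ -613.50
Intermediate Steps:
C = -10 (C = -½*20 = -10)
r(B) = -⅙ (r(B) = 1/(-10 + 4) = 1/(-6) = -⅙)
f = 3672 (f = -16 + 8*461 = -16 + 3688 = 3672)
r(-7)*((-7 + 4)² + f) = -((-7 + 4)² + 3672)/6 = -((-3)² + 3672)/6 = -(9 + 3672)/6 = -⅙*3681 = -1227/2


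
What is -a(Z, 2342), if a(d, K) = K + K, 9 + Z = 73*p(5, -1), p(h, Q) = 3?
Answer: -4684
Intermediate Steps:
Z = 210 (Z = -9 + 73*3 = -9 + 219 = 210)
a(d, K) = 2*K
-a(Z, 2342) = -2*2342 = -1*4684 = -4684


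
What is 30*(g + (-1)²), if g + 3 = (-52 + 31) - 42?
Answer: -1950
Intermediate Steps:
g = -66 (g = -3 + ((-52 + 31) - 42) = -3 + (-21 - 42) = -3 - 63 = -66)
30*(g + (-1)²) = 30*(-66 + (-1)²) = 30*(-66 + 1) = 30*(-65) = -1950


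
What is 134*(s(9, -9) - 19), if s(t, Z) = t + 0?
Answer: -1340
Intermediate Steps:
s(t, Z) = t
134*(s(9, -9) - 19) = 134*(9 - 19) = 134*(-10) = -1340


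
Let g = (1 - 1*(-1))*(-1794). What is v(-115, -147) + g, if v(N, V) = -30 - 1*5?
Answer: -3623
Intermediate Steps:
v(N, V) = -35 (v(N, V) = -30 - 5 = -35)
g = -3588 (g = (1 + 1)*(-1794) = 2*(-1794) = -3588)
v(-115, -147) + g = -35 - 3588 = -3623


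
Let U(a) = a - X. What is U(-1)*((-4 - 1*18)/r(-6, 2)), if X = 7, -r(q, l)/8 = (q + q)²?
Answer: -11/72 ≈ -0.15278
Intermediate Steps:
r(q, l) = -32*q² (r(q, l) = -8*(q + q)² = -8*4*q² = -32*q²)
U(a) = -7 + a (U(a) = a - 1*7 = a - 7 = -7 + a)
U(-1)*((-4 - 1*18)/r(-6, 2)) = (-7 - 1)*((-4 - 1*18)/((-32*(-6)²))) = -8*(-4 - 18)/((-32*36)) = -(-176)/(-1152) = -(-176)*(-1)/1152 = -8*11/576 = -11/72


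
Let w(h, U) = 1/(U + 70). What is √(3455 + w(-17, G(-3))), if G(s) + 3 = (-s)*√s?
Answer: √(3455 + 1/(67 + 3*I*√3)) ≈ 58.779 - 0.e-5*I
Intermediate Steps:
G(s) = -3 - s^(3/2) (G(s) = -3 + (-s)*√s = -3 - s^(3/2))
w(h, U) = 1/(70 + U)
√(3455 + w(-17, G(-3))) = √(3455 + 1/(70 + (-3 - (-3)^(3/2)))) = √(3455 + 1/(70 + (-3 - (-3)*I*√3))) = √(3455 + 1/(70 + (-3 + 3*I*√3))) = √(3455 + 1/(67 + 3*I*√3))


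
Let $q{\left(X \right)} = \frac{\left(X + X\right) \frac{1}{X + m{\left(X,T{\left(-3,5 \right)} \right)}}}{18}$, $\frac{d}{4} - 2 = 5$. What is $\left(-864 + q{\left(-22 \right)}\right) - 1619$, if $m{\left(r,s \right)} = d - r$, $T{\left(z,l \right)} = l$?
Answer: $- \frac{312869}{126} \approx -2483.1$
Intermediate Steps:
$d = 28$ ($d = 8 + 4 \cdot 5 = 8 + 20 = 28$)
$m{\left(r,s \right)} = 28 - r$
$q{\left(X \right)} = \frac{X}{252}$ ($q{\left(X \right)} = \frac{\left(X + X\right) \frac{1}{X - \left(-28 + X\right)}}{18} = \frac{2 X}{28} \cdot \frac{1}{18} = 2 X \frac{1}{28} \cdot \frac{1}{18} = \frac{X}{14} \cdot \frac{1}{18} = \frac{X}{252}$)
$\left(-864 + q{\left(-22 \right)}\right) - 1619 = \left(-864 + \frac{1}{252} \left(-22\right)\right) - 1619 = \left(-864 - \frac{11}{126}\right) - 1619 = - \frac{108875}{126} - 1619 = - \frac{312869}{126}$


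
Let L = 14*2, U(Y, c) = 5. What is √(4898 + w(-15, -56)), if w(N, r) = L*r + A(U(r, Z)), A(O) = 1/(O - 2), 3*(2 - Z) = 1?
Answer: √29973/3 ≈ 57.709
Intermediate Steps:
Z = 5/3 (Z = 2 - ⅓*1 = 2 - ⅓ = 5/3 ≈ 1.6667)
A(O) = 1/(-2 + O)
L = 28
w(N, r) = ⅓ + 28*r (w(N, r) = 28*r + 1/(-2 + 5) = 28*r + 1/3 = 28*r + ⅓ = ⅓ + 28*r)
√(4898 + w(-15, -56)) = √(4898 + (⅓ + 28*(-56))) = √(4898 + (⅓ - 1568)) = √(4898 - 4703/3) = √(9991/3) = √29973/3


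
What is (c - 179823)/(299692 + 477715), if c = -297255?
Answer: -12894/21011 ≈ -0.61368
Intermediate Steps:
(c - 179823)/(299692 + 477715) = (-297255 - 179823)/(299692 + 477715) = -477078/777407 = -477078*1/777407 = -12894/21011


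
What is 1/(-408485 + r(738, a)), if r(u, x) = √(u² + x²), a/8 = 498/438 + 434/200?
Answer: -1360510353125/555746255260191601 - 10950*√50453779834/555746255260191601 ≈ -2.4525e-6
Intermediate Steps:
a = 48282/1825 (a = 8*(498/438 + 434/200) = 8*(498*(1/438) + 434*(1/200)) = 8*(83/73 + 217/100) = 8*(24141/7300) = 48282/1825 ≈ 26.456)
1/(-408485 + r(738, a)) = 1/(-408485 + √(738² + (48282/1825)²)) = 1/(-408485 + √(544644 + 2331151524/3330625)) = 1/(-408485 + √(1816336074024/3330625)) = 1/(-408485 + 6*√50453779834/1825)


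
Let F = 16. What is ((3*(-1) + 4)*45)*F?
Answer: 720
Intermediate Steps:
((3*(-1) + 4)*45)*F = ((3*(-1) + 4)*45)*16 = ((-3 + 4)*45)*16 = (1*45)*16 = 45*16 = 720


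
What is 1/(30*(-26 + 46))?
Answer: 1/600 ≈ 0.0016667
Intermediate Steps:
1/(30*(-26 + 46)) = 1/(30*20) = 1/600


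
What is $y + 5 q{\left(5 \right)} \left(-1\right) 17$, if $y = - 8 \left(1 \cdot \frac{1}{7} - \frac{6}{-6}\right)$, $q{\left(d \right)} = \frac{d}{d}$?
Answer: $- \frac{659}{7} \approx -94.143$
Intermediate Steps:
$q{\left(d \right)} = 1$
$y = - \frac{64}{7}$ ($y = - 8 \left(1 \cdot \frac{1}{7} - -1\right) = - 8 \left(\frac{1}{7} + 1\right) = \left(-8\right) \frac{8}{7} = - \frac{64}{7} \approx -9.1429$)
$y + 5 q{\left(5 \right)} \left(-1\right) 17 = - \frac{64}{7} + 5 \cdot 1 \left(-1\right) 17 = - \frac{64}{7} + 5 \left(-1\right) 17 = - \frac{64}{7} - 85 = - \frac{659}{7}$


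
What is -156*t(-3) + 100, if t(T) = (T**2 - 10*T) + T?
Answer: -5516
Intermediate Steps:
t(T) = T**2 - 9*T
-156*t(-3) + 100 = -(-468)*(-9 - 3) + 100 = -(-468)*(-12) + 100 = -156*36 + 100 = -5616 + 100 = -5516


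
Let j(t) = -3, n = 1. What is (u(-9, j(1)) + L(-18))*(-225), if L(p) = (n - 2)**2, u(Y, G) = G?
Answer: 450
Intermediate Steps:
L(p) = 1 (L(p) = (1 - 2)**2 = (-1)**2 = 1)
(u(-9, j(1)) + L(-18))*(-225) = (-3 + 1)*(-225) = -2*(-225) = 450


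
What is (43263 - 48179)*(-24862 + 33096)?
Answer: -40478344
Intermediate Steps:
(43263 - 48179)*(-24862 + 33096) = -4916*8234 = -40478344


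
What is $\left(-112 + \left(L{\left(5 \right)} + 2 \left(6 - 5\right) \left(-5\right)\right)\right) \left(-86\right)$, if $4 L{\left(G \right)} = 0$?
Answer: $10492$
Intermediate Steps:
$L{\left(G \right)} = 0$ ($L{\left(G \right)} = \frac{1}{4} \cdot 0 = 0$)
$\left(-112 + \left(L{\left(5 \right)} + 2 \left(6 - 5\right) \left(-5\right)\right)\right) \left(-86\right) = \left(-112 + \left(0 + 2 \left(6 - 5\right) \left(-5\right)\right)\right) \left(-86\right) = \left(-112 + \left(0 + 2 \cdot 1 \left(-5\right)\right)\right) \left(-86\right) = \left(-112 + \left(0 + 2 \left(-5\right)\right)\right) \left(-86\right) = \left(-112 + \left(0 - 10\right)\right) \left(-86\right) = \left(-112 - 10\right) \left(-86\right) = \left(-122\right) \left(-86\right) = 10492$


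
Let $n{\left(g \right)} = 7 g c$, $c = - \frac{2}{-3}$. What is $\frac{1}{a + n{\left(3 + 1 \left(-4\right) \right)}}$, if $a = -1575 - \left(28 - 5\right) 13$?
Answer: $- \frac{3}{5636} \approx -0.00053229$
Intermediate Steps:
$c = \frac{2}{3}$ ($c = \left(-2\right) \left(- \frac{1}{3}\right) = \frac{2}{3} \approx 0.66667$)
$n{\left(g \right)} = \frac{14 g}{3}$ ($n{\left(g \right)} = 7 g \frac{2}{3} = \frac{14 g}{3}$)
$a = -1874$ ($a = -1575 - 23 \cdot 13 = -1575 - 299 = -1874$)
$\frac{1}{a + n{\left(3 + 1 \left(-4\right) \right)}} = \frac{1}{-1874 + \frac{14 \left(3 + 1 \left(-4\right)\right)}{3}} = \frac{1}{-1874 + \frac{14 \left(3 - 4\right)}{3}} = \frac{1}{-1874 + \frac{14}{3} \left(-1\right)} = \frac{1}{-1874 - \frac{14}{3}} = \frac{1}{- \frac{5636}{3}} = - \frac{3}{5636}$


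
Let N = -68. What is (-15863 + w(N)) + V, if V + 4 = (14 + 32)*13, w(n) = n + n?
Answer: -15405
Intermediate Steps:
w(n) = 2*n
V = 594 (V = -4 + (14 + 32)*13 = -4 + 46*13 = -4 + 598 = 594)
(-15863 + w(N)) + V = (-15863 + 2*(-68)) + 594 = (-15863 - 136) + 594 = -15999 + 594 = -15405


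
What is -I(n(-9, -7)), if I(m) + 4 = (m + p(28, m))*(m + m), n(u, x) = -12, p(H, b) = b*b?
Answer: 3172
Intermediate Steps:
p(H, b) = b²
I(m) = -4 + 2*m*(m + m²) (I(m) = -4 + (m + m²)*(m + m) = -4 + (m + m²)*(2*m) = -4 + 2*m*(m + m²))
-I(n(-9, -7)) = -(-4 + 2*(-12)² + 2*(-12)³) = -(-4 + 2*144 + 2*(-1728)) = -(-4 + 288 - 3456) = -1*(-3172) = 3172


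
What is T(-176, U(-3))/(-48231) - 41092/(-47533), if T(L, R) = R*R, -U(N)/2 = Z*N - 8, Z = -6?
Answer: 1962895052/2292564123 ≈ 0.85620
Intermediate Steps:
U(N) = 16 + 12*N (U(N) = -2*(-6*N - 8) = -2*(-8 - 6*N) = 16 + 12*N)
T(L, R) = R**2
T(-176, U(-3))/(-48231) - 41092/(-47533) = (16 + 12*(-3))**2/(-48231) - 41092/(-47533) = (16 - 36)**2*(-1/48231) - 41092*(-1/47533) = (-20)**2*(-1/48231) + 41092/47533 = 400*(-1/48231) + 41092/47533 = -400/48231 + 41092/47533 = 1962895052/2292564123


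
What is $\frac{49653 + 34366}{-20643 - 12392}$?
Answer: $- \frac{84019}{33035} \approx -2.5433$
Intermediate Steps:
$\frac{49653 + 34366}{-20643 - 12392} = \frac{84019}{-33035} = 84019 \left(- \frac{1}{33035}\right) = - \frac{84019}{33035}$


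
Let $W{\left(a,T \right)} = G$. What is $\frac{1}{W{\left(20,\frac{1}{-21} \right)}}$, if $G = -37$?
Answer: $- \frac{1}{37} \approx -0.027027$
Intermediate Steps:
$W{\left(a,T \right)} = -37$
$\frac{1}{W{\left(20,\frac{1}{-21} \right)}} = \frac{1}{-37} = - \frac{1}{37}$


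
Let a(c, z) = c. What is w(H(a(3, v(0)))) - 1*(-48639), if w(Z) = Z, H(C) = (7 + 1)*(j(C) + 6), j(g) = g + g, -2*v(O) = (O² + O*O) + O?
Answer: 48735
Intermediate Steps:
v(O) = -O² - O/2 (v(O) = -((O² + O*O) + O)/2 = -((O² + O²) + O)/2 = -(2*O² + O)/2 = -(O + 2*O²)/2 = -O² - O/2)
j(g) = 2*g
H(C) = 48 + 16*C (H(C) = (7 + 1)*(2*C + 6) = 8*(6 + 2*C) = 48 + 16*C)
w(H(a(3, v(0)))) - 1*(-48639) = (48 + 16*3) - 1*(-48639) = (48 + 48) + 48639 = 96 + 48639 = 48735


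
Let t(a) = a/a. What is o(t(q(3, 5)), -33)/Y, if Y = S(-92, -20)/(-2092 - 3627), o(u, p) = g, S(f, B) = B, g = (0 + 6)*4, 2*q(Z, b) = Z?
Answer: 34314/5 ≈ 6862.8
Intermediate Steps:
q(Z, b) = Z/2
t(a) = 1
g = 24 (g = 6*4 = 24)
o(u, p) = 24
Y = 20/5719 (Y = -20/(-2092 - 3627) = -20/(-5719) = -20*(-1/5719) = 20/5719 ≈ 0.0034971)
o(t(q(3, 5)), -33)/Y = 24/(20/5719) = 24*(5719/20) = 34314/5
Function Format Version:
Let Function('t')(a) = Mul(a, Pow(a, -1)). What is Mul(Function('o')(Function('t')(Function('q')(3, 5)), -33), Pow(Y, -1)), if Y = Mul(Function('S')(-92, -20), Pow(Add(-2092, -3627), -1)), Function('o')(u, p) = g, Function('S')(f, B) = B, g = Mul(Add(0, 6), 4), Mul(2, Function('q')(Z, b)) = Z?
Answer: Rational(34314, 5) ≈ 6862.8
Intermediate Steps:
Function('q')(Z, b) = Mul(Rational(1, 2), Z)
Function('t')(a) = 1
g = 24 (g = Mul(6, 4) = 24)
Function('o')(u, p) = 24
Y = Rational(20, 5719) (Y = Mul(-20, Pow(Add(-2092, -3627), -1)) = Mul(-20, Pow(-5719, -1)) = Mul(-20, Rational(-1, 5719)) = Rational(20, 5719) ≈ 0.0034971)
Mul(Function('o')(Function('t')(Function('q')(3, 5)), -33), Pow(Y, -1)) = Mul(24, Pow(Rational(20, 5719), -1)) = Mul(24, Rational(5719, 20)) = Rational(34314, 5)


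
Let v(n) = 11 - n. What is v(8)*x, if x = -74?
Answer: -222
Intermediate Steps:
v(8)*x = (11 - 1*8)*(-74) = (11 - 8)*(-74) = 3*(-74) = -222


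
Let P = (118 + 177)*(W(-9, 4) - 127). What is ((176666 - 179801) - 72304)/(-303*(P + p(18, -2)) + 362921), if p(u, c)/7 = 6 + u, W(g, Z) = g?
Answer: -75439/12468377 ≈ -0.0060504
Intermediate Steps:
p(u, c) = 42 + 7*u (p(u, c) = 7*(6 + u) = 42 + 7*u)
P = -40120 (P = (118 + 177)*(-9 - 127) = 295*(-136) = -40120)
((176666 - 179801) - 72304)/(-303*(P + p(18, -2)) + 362921) = ((176666 - 179801) - 72304)/(-303*(-40120 + (42 + 7*18)) + 362921) = (-3135 - 72304)/(-303*(-40120 + (42 + 126)) + 362921) = -75439/(-303*(-40120 + 168) + 362921) = -75439/(-303*(-39952) + 362921) = -75439/(12105456 + 362921) = -75439/12468377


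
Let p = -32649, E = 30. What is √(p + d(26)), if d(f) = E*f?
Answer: 3*I*√3541 ≈ 178.52*I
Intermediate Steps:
d(f) = 30*f
√(p + d(26)) = √(-32649 + 30*26) = √(-32649 + 780) = √(-31869) = 3*I*√3541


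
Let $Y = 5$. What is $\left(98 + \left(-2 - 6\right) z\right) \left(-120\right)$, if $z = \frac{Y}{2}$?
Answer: $-9360$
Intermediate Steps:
$z = \frac{5}{2} \approx 2.5$
$\left(98 + \left(-2 - 6\right) z\right) \left(-120\right) = \left(98 + \left(-2 - 6\right) \frac{5}{2}\right) \left(-120\right) = \left(98 - 20\right) \left(-120\right) = 78 \left(-120\right) = -9360$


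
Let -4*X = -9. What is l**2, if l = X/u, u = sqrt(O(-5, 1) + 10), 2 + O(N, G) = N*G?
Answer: 27/16 ≈ 1.6875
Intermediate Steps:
O(N, G) = -2 + G*N (O(N, G) = -2 + N*G = -2 + G*N)
X = 9/4 (X = -1/4*(-9) = 9/4 ≈ 2.2500)
u = sqrt(3) (u = sqrt((-2 + 1*(-5)) + 10) = sqrt((-2 - 5) + 10) = sqrt(-7 + 10) = sqrt(3) ≈ 1.7320)
l = 3*sqrt(3)/4 (l = 9/(4*(sqrt(3))) = 9*(sqrt(3)/3)/4 = 3*sqrt(3)/4 ≈ 1.2990)
l**2 = (3*sqrt(3)/4)**2 = 27/16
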